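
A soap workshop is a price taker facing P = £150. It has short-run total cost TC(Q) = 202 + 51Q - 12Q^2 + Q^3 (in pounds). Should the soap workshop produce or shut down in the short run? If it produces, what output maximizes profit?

Produce at Q = 11

Variable cost is VC = 51Q - 12Q^2 + Q^3, so AVC = VC/Q = 51 - 12Q + Q^2 and MC = dTC/dQ = 51 - 24Q + 3Q^2.
AVC is minimized where dAVC/dQ = -12 + 2Q = 0, at Q = 6; min AVC = 51 - 12·6 + 6^2 = £15.
P = £150 exceeds min AVC = £15, so the firm stays open.
P = MC gives -99 - 24Q + 3Q^2 = 0, with roots -3 and 11. Take the larger (rising MC): Q* = 11.
Check: AVC at Q = 11 is £40 ≤ P, so revenue covers variable cost.
Profit = P·Q − TC = 150·11 − 642 = £1008.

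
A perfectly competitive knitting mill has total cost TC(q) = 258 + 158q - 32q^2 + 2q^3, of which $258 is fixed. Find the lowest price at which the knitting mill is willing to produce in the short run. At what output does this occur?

The firm shuts down when price falls below the minimum of average variable cost. AVC = VC/q = 158 - 32q + 2q^2.
dAVC/dq = -32 + 4q = 0 gives q = 8. min AVC = 158 - 32·8 + 2·8^2 = 30.
For P < $30 the firm produces nothing.

$30 per unit, at q = 8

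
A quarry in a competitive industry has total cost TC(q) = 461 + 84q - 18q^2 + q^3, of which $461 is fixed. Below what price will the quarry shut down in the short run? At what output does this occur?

$3 per unit, at q = 9

Short-run supply begins at min AVC. From VC = 84q - 18q^2 + q^3, AVC = 84 - 18q + q^2.
dAVC/dq = -18 + 2q = 0 gives q = 9. min AVC = 84 - 18·9 + 9^2 = 3.
For P < $3 the firm produces nothing.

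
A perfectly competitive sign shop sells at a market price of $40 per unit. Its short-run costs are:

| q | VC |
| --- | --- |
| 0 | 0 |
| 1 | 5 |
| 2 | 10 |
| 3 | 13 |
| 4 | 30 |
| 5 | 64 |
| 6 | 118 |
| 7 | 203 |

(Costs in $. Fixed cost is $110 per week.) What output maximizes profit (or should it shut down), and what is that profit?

q = 5; profit = $26

Profit at each row (π = 40q − TC): q=0: -110; q=1: -75; q=2: -40; q=3: -3; q=4: 20; q=5: 26; q=6: 12; q=7: -33.
Profit is maximized at q = 5. AVC there is 64/5 = $12.80 ≤ P, so producing beats shutting down (which would give -$110).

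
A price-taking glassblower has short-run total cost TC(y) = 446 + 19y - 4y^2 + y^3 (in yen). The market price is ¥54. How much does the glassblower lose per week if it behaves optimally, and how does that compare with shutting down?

AVC = 19 - 4y + y^2; min AVC = ¥15 at y = 2. Since P = ¥54 ≥ min AVC, the firm produces.
MC = 19 - 8y + 3y^2. Setting P = MC and taking the root on the rising branch gives y* = 5.
TR = 54·5 = 270. TC = 446 + 120 = 566. Profit = 270 − 566 = -¥296.
That loss of ¥296 beats the ¥446 the firm would lose by shutting down; producing recovers ¥150 of fixed cost.

Profit = -¥296 at y = 5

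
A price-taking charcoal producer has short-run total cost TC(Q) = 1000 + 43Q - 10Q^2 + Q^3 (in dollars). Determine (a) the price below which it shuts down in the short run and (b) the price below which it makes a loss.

Shutdown price = min AVC. AVC = 43 - 10Q + Q^2, with vertex at Q = 5 and minimum $18.
ATC = 1000/Q + 43 - 10Q + Q^2. Setting dATC/dQ = −1000/Q^2 − 10 + 2Q = 0 gives Q = 10 (since 2·10^3 − 10·10^2 = 1000).
min ATC = 1000/10 + 43 − 10·10 + 10^2 = $143. That is the break-even price.
Between these two prices the firm operates at a loss; above $143 it earns a profit.

Shutdown price = $18; break-even price = $143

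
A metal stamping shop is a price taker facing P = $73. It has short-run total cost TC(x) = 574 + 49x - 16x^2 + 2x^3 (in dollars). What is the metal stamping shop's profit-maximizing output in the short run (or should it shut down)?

Strip out fixed cost: VC = 49x - 16x^2 + 2x^3. Then AVC = 49 - 16x + 2x^2 and MC = 49 - 32x + 6x^2.
The AVC parabola has its vertex at x = 16/4 = 4, where AVC = 49 - 16·4 + 2·4^2 = $17.
Because $73 ≥ $17, revenue can cover variable cost; the firm operates.
Set P = MC: 73 = 49 - 32x + 6x^2 → -24 - 32x + 6x^2 = 0. The roots are x = -2/3 and x = 6; the profit-maximizing output is on the rising part of MC, so x* = 6.
Check: AVC at x = 6 is $25 ≤ P, so revenue covers variable cost.
Profit = P·x − TC = 73·6 − 724 = -$286, a loss, but smaller than the $574 fixed cost the firm would lose by shutting down.

Produce at x = 6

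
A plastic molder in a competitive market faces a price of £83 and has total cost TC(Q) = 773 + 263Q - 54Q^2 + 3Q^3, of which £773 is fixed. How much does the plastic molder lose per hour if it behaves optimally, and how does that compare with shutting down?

AVC = 263 - 54Q + 3Q^2 has its minimum £20 at Q = 9; price £83 clears that bar, so the firm operates.
MC = 263 - 108Q + 9Q^2. Setting P = MC and taking the root on the rising branch gives Q* = 10.
TR = 83·10 = 830. TC = 773 + 230 = 1003. Profit = 830 − 1003 = -£173.
Shutting down would mean losing the fixed cost of £773, so operating at a loss of £173 is better by £600.

Profit = -£173 at Q = 10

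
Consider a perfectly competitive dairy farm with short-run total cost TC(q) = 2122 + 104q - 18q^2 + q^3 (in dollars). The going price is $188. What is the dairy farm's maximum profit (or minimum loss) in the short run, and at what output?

AVC = 104 - 18q + q^2; min AVC = $23 at q = 9. Since P = $188 ≥ min AVC, the firm produces.
With MC = 104 - 36q + 3q^2, P = MC on the upward-sloping part at q* = 14.
TR = 188·14 = 2632. TC = 2122 + 672 = 2794. Profit = 2632 − 2794 = -$162.
That loss of $162 beats the $2122 the firm would lose by shutting down; producing recovers $1960 of fixed cost.

Profit = -$162 at q = 14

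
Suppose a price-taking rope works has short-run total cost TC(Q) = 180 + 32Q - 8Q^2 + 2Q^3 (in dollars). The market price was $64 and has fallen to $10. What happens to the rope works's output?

AVC = 32 - 8Q + 2Q^2, minimized at Q = 2 where min AVC = $24. MC = 32 - 16Q + 6Q^2.
At P = $64 ≥ min AVC, set P = MC on the rising branch: Q = 4.
At P = $10 < min AVC = $24, price no longer covers variable cost at any output, so the firm shuts down: Q = 0.

Output falls from 4 to 0 (the firm shuts down)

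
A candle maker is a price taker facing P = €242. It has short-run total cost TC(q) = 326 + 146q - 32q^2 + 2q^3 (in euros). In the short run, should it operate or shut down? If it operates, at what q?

From TC, MC = TC'(q) = 146 - 64q + 6q^2 and AVC = VC/q = 146 - 32q + 2q^2.
AVC is minimized where dAVC/dq = -32 + 4q = 0, at q = 8; min AVC = 146 - 32·8 + 2·8^2 = €18.
Since P = €242 ≥ min AVC = €18, price covers variable cost and the firm should produce.
Set P = MC: 242 = 146 - 64q + 6q^2 → -96 - 64q + 6q^2 = 0. The roots are q = -4/3 and q = 12; the profit-maximizing output is on the rising part of MC, so q* = 12.
Check: AVC at q = 12 is €50 ≤ P, so revenue covers variable cost.
Profit = P·q − TC = 242·12 − 926 = €1978.

Produce at q = 12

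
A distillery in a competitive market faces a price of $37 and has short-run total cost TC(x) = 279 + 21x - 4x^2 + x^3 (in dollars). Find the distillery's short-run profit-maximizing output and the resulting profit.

Profit = -$215 at x = 4

AVC = 21 - 4x + x^2 has its minimum $17 at x = 2; price $37 clears that bar, so the firm operates.
MC = 21 - 8x + 3x^2. Setting P = MC and taking the root on the rising branch gives x* = 4.
TR = 37·4 = 148. TC = 279 + 84 = 363. Profit = 148 − 363 = -$215.
That loss of $215 beats the $279 the firm would lose by shutting down; producing recovers $64 of fixed cost.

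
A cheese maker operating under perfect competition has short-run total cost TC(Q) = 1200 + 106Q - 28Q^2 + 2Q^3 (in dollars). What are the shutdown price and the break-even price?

Shutdown price = min AVC. AVC = 106 - 28Q + 2Q^2, with vertex at Q = 7 and minimum $8.
ATC = 1200/Q + 106 - 28Q + 2Q^2. Setting dATC/dQ = −1200/Q^2 − 28 + 4Q = 0 gives Q = 10 (since 4·10^3 − 28·10^2 = 1200).
min ATC = 1200/10 + 106 − 28·10 + 2·10^2 = $146. That is the break-even price.
For $8 ≤ P < $146 the firm produces at a loss; below $8 it shuts down.

Shutdown price = $8; break-even price = $146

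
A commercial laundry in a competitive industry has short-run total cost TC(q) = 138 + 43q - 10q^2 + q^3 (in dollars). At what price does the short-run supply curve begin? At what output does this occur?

The firm shuts down when price falls below the minimum of average variable cost. AVC = VC/q = 43 - 10q + q^2.
dAVC/dq = -10 + 2q = 0 gives q = 5. min AVC = 43 - 10·5 + 5^2 = 18.
So the shutdown price is $18.

$18 per unit, at q = 5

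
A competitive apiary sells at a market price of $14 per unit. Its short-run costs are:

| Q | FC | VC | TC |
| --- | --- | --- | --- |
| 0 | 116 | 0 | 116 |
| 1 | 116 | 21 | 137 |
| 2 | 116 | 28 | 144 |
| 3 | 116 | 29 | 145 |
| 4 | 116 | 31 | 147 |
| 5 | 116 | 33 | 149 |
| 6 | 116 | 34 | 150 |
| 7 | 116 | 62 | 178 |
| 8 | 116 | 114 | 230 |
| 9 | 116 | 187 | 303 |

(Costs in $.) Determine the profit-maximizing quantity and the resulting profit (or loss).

Compute π = P·Q − TC at each output: Q=0: -116; Q=1: -123; Q=2: -116; Q=3: -103; Q=4: -91; Q=5: -79; Q=6: -66; Q=7: -80; Q=8: -118; Q=9: -177.
Profit is maximized at Q = 6. AVC there is 34/6 = $5.67 ≤ P, so producing beats shutting down (which would give -$116).

Q = 6; profit = -$66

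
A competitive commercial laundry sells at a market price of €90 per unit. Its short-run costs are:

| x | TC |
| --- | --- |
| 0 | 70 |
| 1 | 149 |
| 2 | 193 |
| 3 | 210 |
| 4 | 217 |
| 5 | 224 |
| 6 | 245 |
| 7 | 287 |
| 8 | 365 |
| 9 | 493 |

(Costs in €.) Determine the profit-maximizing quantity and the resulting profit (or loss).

x = 8; profit = €355

Compute π = P·x − TC at each output: x=0: -70; x=1: -59; x=2: -13; x=3: 60; x=4: 143; x=5: 226; x=6: 295; x=7: 343; x=8: 355; x=9: 317.
Profit is maximized at x = 8. AVC there is 295/8 = €36.88 ≤ P, so producing beats shutting down (which would give -€70).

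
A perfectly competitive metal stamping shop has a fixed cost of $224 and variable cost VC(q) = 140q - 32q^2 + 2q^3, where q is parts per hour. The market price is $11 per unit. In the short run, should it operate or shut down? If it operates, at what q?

Variable cost is VC = 140q - 32q^2 + 2q^3, so AVC = VC/q = 140 - 32q + 2q^2 and MC = dTC/dq = 140 - 64q + 6q^2.
AVC is minimized where dAVC/dq = -32 + 4q = 0, at q = 8; min AVC = 140 - 32·8 + 2·8^2 = $12.
Since P = $11 < min AVC = $12, price fails to cover variable cost at any output.
Best response: produce nothing and absorb the $224 fixed cost.

Shut down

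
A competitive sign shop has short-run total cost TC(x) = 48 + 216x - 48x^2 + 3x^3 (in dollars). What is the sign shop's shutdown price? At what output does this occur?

The shutdown price is the minimum of AVC. VC = 216x - 48x^2 + 3x^3, so AVC = 216 - 48x + 3x^2.
At the minimum of AVC, MC = AVC. MC = 216 - 96x + 9x^2; setting MC = AVC gives 6x^2 - 48x = 0, so x = 8. min AVC = 24.
For P < $24 the firm produces nothing.

$24 per unit, at x = 8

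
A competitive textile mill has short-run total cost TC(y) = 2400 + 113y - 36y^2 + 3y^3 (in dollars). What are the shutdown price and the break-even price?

Shutdown price = $5; break-even price = $293

AVC = 113 - 36y + 3y^2; minimized at y = 6, giving min AVC = $5. That is the shutdown price.
ATC = 2400/y + 113 - 36y + 3y^2. Setting dATC/dy = −2400/y^2 − 36 + 6y = 0 gives y = 10 (since 6·10^3 − 36·10^2 = 2400).
min ATC = 2400/10 + 113 − 36·10 + 3·10^2 = $293. That is the break-even price.
For $5 ≤ P < $293 the firm produces at a loss; below $5 it shuts down.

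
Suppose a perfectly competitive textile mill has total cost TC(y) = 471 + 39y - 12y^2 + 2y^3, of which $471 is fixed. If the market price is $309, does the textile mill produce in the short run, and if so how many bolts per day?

From TC, MC = TC'(y) = 39 - 24y + 6y^2 and AVC = VC/y = 39 - 12y + 2y^2.
AVC is minimized where dAVC/dy = -12 + 4y = 0, at y = 3; min AVC = 39 - 12·3 + 2·3^2 = $21.
Because $309 ≥ $21, revenue can cover variable cost; the firm operates.
P = MC gives -270 - 24y + 6y^2 = 0, with roots -5 and 9. Take the larger (rising MC): y* = 9.
Check: AVC at y = 9 is $93 ≤ P, so revenue covers variable cost.
Profit = P·y − TC = 309·9 − 1308 = $1473.

Produce at y = 9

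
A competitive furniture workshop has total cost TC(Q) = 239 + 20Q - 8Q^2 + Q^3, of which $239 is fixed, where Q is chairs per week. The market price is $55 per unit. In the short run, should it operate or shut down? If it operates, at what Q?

Produce at Q = 7

Strip out fixed cost: VC = 20Q - 8Q^2 + Q^3. Then AVC = 20 - 8Q + Q^2 and MC = 20 - 16Q + 3Q^2.
AVC hits its minimum where MC = AVC, at Q = 4, giving min AVC = 20 - 8·4 + 4^2 = $4.
P = $55 exceeds min AVC = $4, so the firm stays open.
Solving P = MC: -35 - 16Q + 3Q^2 = 0 ⇒ Q = -5/3 or 7. On the upward-sloping branch, Q* = 7.
Check: AVC at Q = 7 is $13 ≤ P, so revenue covers variable cost.
Profit = P·Q − TC = 55·7 − 330 = $55.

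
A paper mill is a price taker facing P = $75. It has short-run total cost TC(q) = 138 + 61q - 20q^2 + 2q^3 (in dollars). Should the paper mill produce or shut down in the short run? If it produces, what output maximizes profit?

Produce at q = 7

Strip out fixed cost: VC = 61q - 20q^2 + 2q^3. Then AVC = 61 - 20q + 2q^2 and MC = 61 - 40q + 6q^2.
AVC is minimized where dAVC/dq = -20 + 4q = 0, at q = 5; min AVC = 61 - 20·5 + 2·5^2 = $11.
Because $75 ≥ $11, revenue can cover variable cost; the firm operates.
Set P = MC: 75 = 61 - 40q + 6q^2 → -14 - 40q + 6q^2 = 0. The roots are q = -1/3 and q = 7; the profit-maximizing output is on the rising part of MC, so q* = 7.
Check: AVC at q = 7 is $19 ≤ P, so revenue covers variable cost.
Profit = P·q − TC = 75·7 − 271 = $254.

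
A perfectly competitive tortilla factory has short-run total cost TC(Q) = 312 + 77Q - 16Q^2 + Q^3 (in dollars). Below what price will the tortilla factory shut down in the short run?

The shutdown price is the minimum of AVC. VC = 77Q - 16Q^2 + Q^3, so AVC = 77 - 16Q + Q^2.
dAVC/dQ = -16 + 2Q = 0 gives Q = 8. min AVC = 77 - 16·8 + 8^2 = 13.
For P < $13 the firm produces nothing.

$13 per unit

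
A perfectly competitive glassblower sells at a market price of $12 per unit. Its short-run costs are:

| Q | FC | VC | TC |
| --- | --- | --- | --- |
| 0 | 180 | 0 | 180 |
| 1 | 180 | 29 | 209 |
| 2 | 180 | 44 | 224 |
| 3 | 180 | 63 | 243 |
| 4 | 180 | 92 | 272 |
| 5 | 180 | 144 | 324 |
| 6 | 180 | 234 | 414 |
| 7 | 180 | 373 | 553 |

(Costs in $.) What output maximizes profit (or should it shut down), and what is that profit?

Profit at each row (π = 12Q − TC): Q=0: -180; Q=1: -197; Q=2: -200; Q=3: -207; Q=4: -224; Q=5: -264; Q=6: -342; Q=7: -469.
Profit is highest at Q = 0. Equivalently, the lowest AVC in the table is 63/3 ≈ $21 at Q = 3, and P = $12 falls below it — price never covers variable cost, so the firm shuts down and loses only its fixed cost.

Q = 0 (shut down); profit = -$180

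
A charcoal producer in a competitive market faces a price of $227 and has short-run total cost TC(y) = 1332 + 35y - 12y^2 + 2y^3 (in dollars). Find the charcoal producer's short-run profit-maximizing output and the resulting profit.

AVC = 35 - 12y + 2y^2 has its minimum $17 at y = 3; price $227 clears that bar, so the firm operates.
With MC = 35 - 24y + 6y^2, P = MC on the upward-sloping part at y* = 8.
TR = 227·8 = 1816. TC = 1332 + 536 = 1868. Profit = 1816 − 1868 = -$52.
Shutting down would mean losing the fixed cost of $1332, so operating at a loss of $52 is better by $1280.

Profit = -$52 at y = 8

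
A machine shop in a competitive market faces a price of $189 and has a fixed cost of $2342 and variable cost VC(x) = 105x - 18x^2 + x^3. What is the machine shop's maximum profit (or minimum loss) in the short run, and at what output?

AVC = 105 - 18x + x^2 has its minimum $24 at x = 9; price $189 clears that bar, so the firm operates.
MC = 105 - 36x + 3x^2. Setting P = MC and taking the root on the rising branch gives x* = 14.
TR = 189·14 = 2646. TC = 2342 + 686 = 3028. Profit = 2646 − 3028 = -$382.
By producing, the firm covers all variable cost plus $1960 of fixed cost; shutting down would lose the full $2342.

Profit = -$382 at x = 14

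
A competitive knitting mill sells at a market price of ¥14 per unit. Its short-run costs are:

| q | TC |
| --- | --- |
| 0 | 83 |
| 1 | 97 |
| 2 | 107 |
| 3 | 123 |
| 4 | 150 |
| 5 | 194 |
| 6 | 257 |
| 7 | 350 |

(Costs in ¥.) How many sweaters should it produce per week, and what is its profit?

q = 2; profit = -¥79

Tabulate TR − TC: q=0: -83; q=1: -83; q=2: -79; q=3: -81; q=4: -94; q=5: -124; q=6: -173; q=7: -252.
Profit is maximized at q = 2. AVC there is 24/2 = ¥12 ≤ P, so producing beats shutting down (which would give -¥83).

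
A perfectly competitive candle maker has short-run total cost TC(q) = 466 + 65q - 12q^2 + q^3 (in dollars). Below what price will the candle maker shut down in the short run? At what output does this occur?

The firm shuts down when price falls below the minimum of average variable cost. AVC = VC/q = 65 - 12q + q^2.
At the minimum of AVC, MC = AVC. MC = 65 - 24q + 3q^2; setting MC = AVC gives 2q^2 - 12q = 0, so q = 6. min AVC = 29.
For P < $29 the firm produces nothing.

$29 per unit, at q = 6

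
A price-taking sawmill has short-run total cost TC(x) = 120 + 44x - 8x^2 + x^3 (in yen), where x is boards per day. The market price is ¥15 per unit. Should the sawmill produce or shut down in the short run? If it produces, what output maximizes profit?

Variable cost is VC = 44x - 8x^2 + x^3, so AVC = VC/x = 44 - 8x + x^2 and MC = dTC/dx = 44 - 16x + 3x^2.
AVC hits its minimum where MC = AVC, at x = 4, giving min AVC = 44 - 8·4 + 4^2 = ¥28.
With P < min AVC (¥15 < ¥28), every unit sold adds to the loss.
Shutting down limits the loss to fixed cost, ¥120.

Shut down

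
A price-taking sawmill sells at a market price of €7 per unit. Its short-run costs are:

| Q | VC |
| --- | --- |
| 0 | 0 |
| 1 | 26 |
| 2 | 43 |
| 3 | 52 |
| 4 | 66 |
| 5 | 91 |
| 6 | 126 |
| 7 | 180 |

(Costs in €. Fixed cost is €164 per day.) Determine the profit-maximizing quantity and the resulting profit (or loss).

Tabulate TR − TC: Q=0: -164; Q=1: -183; Q=2: -193; Q=3: -195; Q=4: -202; Q=5: -220; Q=6: -248; Q=7: -295.
Profit is highest at Q = 0. Equivalently, the lowest AVC in the table is 66/4 ≈ €16.50 at Q = 4, and P = €7 falls below it — price never covers variable cost, so the firm shuts down and loses only its fixed cost.

Q = 0 (shut down); profit = -€164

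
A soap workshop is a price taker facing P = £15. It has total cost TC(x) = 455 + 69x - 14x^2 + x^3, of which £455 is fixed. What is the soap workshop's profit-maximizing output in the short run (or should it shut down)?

From TC, MC = TC'(x) = 69 - 28x + 3x^2 and AVC = VC/x = 69 - 14x + x^2.
AVC is minimized where dAVC/dx = -14 + 2x = 0, at x = 7; min AVC = 69 - 14·7 + 7^2 = £20.
P = £15 lies below min AVC = £20; no output level covers variable cost.
Best response: produce nothing and absorb the £455 fixed cost.

Shut down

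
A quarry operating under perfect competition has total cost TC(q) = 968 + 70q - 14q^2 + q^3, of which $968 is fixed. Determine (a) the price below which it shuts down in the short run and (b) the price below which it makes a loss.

Shutdown price = $21; break-even price = $125

AVC = 70 - 14q + q^2; minimized at q = 7, giving min AVC = $21. That is the shutdown price.
ATC = 968/q + 70 - 14q + q^2. Setting dATC/dq = −968/q^2 − 14 + 2q = 0 gives q = 11 (since 2·11^3 − 14·11^2 = 968).
min ATC = 968/11 + 70 − 14·11 + 11^2 = $125. That is the break-even price.
Between these two prices the firm operates at a loss; above $125 it earns a profit.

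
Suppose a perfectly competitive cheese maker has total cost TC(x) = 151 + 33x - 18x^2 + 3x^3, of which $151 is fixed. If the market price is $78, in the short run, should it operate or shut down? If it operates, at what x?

Produce at x = 5

Strip out fixed cost: VC = 33x - 18x^2 + 3x^3. Then AVC = 33 - 18x + 3x^2 and MC = 33 - 36x + 9x^2.
AVC is minimized where dAVC/dx = -18 + 6x = 0, at x = 3; min AVC = 33 - 18·3 + 3·3^2 = $6.
Since P = $78 ≥ min AVC = $6, price covers variable cost and the firm should produce.
Set P = MC: 78 = 33 - 36x + 9x^2 → -45 - 36x + 9x^2 = 0. The roots are x = -1 and x = 5; the profit-maximizing output is on the rising part of MC, so x* = 5.
Check: AVC at x = 5 is $18 ≤ P, so revenue covers variable cost.
Profit = P·x − TC = 78·5 − 241 = $149.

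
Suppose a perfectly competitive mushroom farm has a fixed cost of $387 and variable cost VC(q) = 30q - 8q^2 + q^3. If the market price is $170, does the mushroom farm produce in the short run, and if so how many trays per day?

From TC, MC = TC'(q) = 30 - 16q + 3q^2 and AVC = VC/q = 30 - 8q + q^2.
AVC hits its minimum where MC = AVC, at q = 4, giving min AVC = 30 - 8·4 + 4^2 = $14.
Since P = $170 ≥ min AVC = $14, price covers variable cost and the firm should produce.
Solving P = MC: -140 - 16q + 3q^2 = 0 ⇒ q = -14/3 or 10. On the upward-sloping branch, q* = 10.
Check: AVC at q = 10 is $50 ≤ P, so revenue covers variable cost.
Profit = P·q − TC = 170·10 − 887 = $813.

Produce at q = 10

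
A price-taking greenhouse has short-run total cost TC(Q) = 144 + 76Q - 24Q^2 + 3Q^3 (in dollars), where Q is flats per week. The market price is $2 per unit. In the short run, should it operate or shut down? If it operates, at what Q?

Strip out fixed cost: VC = 76Q - 24Q^2 + 3Q^3. Then AVC = 76 - 24Q + 3Q^2 and MC = 76 - 48Q + 9Q^2.
The AVC parabola has its vertex at Q = 24/6 = 4, where AVC = 76 - 24·4 + 3·4^2 = $28.
Since P = $2 < min AVC = $28, price fails to cover variable cost at any output.
Shutting down limits the loss to fixed cost, $144.

Shut down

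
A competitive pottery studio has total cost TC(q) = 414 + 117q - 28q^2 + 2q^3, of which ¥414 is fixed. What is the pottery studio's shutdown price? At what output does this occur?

¥19 per unit, at q = 7

Short-run supply begins at min AVC. From VC = 117q - 28q^2 + 2q^3, AVC = 117 - 28q + 2q^2.
dAVC/dq = -28 + 4q = 0 gives q = 7. min AVC = 117 - 28·7 + 2·7^2 = 19.
The firm shuts down for any P below ¥19.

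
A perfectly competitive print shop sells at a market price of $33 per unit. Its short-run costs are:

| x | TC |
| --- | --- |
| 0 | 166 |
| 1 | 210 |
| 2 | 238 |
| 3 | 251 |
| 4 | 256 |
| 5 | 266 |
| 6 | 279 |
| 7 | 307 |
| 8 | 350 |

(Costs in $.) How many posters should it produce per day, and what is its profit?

Tabulate TR − TC: x=0: -166; x=1: -177; x=2: -172; x=3: -152; x=4: -124; x=5: -101; x=6: -81; x=7: -76; x=8: -86.
Profit is maximized at x = 7. AVC there is 141/7 = $20.14 ≤ P, so producing beats shutting down (which would give -$166).

x = 7; profit = -$76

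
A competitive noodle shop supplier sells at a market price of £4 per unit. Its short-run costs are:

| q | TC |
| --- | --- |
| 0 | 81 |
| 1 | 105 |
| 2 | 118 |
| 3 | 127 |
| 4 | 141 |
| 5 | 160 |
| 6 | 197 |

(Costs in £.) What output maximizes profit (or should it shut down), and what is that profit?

Compute π = P·q − TC at each output: q=0: -81; q=1: -101; q=2: -110; q=3: -115; q=4: -125; q=5: -140; q=6: -173.
Profit is highest at q = 0. Equivalently, the lowest AVC in the table is 60/4 ≈ £15 at q = 4, and P = £4 falls below it — price never covers variable cost, so the firm shuts down and loses only its fixed cost.

q = 0 (shut down); profit = -£81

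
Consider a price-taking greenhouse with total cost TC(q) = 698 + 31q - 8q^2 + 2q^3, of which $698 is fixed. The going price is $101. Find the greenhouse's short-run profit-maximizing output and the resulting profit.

Profit = -$398 at q = 5

AVC = 31 - 8q + 2q^2; min AVC = $23 at q = 2. Since P = $101 ≥ min AVC, the firm produces.
MC = 31 - 16q + 6q^2. Setting P = MC and taking the root on the rising branch gives q* = 5.
TR = 101·5 = 505. TC = 698 + 205 = 903. Profit = 505 − 903 = -$398.
That loss of $398 beats the $698 the firm would lose by shutting down; producing recovers $300 of fixed cost.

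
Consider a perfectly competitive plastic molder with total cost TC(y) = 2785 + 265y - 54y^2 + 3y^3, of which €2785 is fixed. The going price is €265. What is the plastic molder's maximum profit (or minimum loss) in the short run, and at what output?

AVC = 265 - 54y + 3y^2; min AVC = €22 at y = 9. Since P = €265 ≥ min AVC, the firm produces.
MC = 265 - 108y + 9y^2. Setting P = MC and taking the root on the rising branch gives y* = 12.
TR = 265·12 = 3180. TC = 2785 + 588 = 3373. Profit = 3180 − 3373 = -€193.
Shutting down would mean losing the fixed cost of €2785, so operating at a loss of €193 is better by €2592.

Profit = -€193 at y = 12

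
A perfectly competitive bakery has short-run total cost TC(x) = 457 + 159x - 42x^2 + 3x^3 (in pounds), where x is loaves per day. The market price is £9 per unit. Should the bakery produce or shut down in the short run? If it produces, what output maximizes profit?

Variable cost is VC = 159x - 42x^2 + 3x^3, so AVC = VC/x = 159 - 42x + 3x^2 and MC = dTC/dx = 159 - 84x + 9x^2.
AVC hits its minimum where MC = AVC, at x = 7, giving min AVC = 159 - 42·7 + 3·7^2 = £12.
Since P = £9 < min AVC = £12, price fails to cover variable cost at any output.
The firm minimizes its loss by shutting down and losing only its fixed cost of £457.

Shut down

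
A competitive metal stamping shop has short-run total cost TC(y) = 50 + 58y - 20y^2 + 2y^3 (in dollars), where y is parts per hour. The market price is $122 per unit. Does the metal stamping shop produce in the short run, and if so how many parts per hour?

Produce at y = 8

Variable cost is VC = 58y - 20y^2 + 2y^3, so AVC = VC/y = 58 - 20y + 2y^2 and MC = dTC/dy = 58 - 40y + 6y^2.
The AVC parabola has its vertex at y = 20/4 = 5, where AVC = 58 - 20·5 + 2·5^2 = $8.
Since P = $122 ≥ min AVC = $8, price covers variable cost and the firm should produce.
P = MC gives -64 - 40y + 6y^2 = 0, with roots -4/3 and 8. Take the larger (rising MC): y* = 8.
Check: AVC at y = 8 is $26 ≤ P, so revenue covers variable cost.
Profit = P·y − TC = 122·8 − 258 = $718.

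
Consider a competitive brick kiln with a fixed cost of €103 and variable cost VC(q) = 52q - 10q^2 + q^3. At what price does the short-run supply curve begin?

€27 per unit

The firm shuts down when price falls below the minimum of average variable cost. AVC = VC/q = 52 - 10q + q^2.
dAVC/dq = -10 + 2q = 0 gives q = 5. min AVC = 52 - 10·5 + 5^2 = 27.
For P < €27 the firm produces nothing.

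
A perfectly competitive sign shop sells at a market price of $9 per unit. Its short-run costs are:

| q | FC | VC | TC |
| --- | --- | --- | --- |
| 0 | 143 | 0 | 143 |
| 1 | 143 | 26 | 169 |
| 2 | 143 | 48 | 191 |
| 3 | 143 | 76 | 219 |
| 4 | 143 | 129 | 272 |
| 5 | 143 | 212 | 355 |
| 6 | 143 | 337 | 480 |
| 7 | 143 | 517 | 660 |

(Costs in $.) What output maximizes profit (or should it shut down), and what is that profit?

q = 0 (shut down); profit = -$143

Profit at each row (π = 9q − TC): q=0: -143; q=1: -160; q=2: -173; q=3: -192; q=4: -236; q=5: -310; q=6: -426; q=7: -597.
Profit is highest at q = 0. Equivalently, the lowest AVC in the table is 48/2 ≈ $24 at q = 2, and P = $9 falls below it — price never covers variable cost, so the firm shuts down and loses only its fixed cost.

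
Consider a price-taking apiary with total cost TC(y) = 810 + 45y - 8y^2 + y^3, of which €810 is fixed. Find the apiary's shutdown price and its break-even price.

Shutdown price = €29; break-even price = €144

Shutdown price = min AVC. AVC = 45 - 8y + y^2, with vertex at y = 4 and minimum €29.
ATC = 810/y + 45 - 8y + y^2. Setting dATC/dy = −810/y^2 − 8 + 2y = 0 gives y = 9 (since 2·9^3 − 8·9^2 = 810).
min ATC = 810/9 + 45 − 8·9 + 9^2 = €144. That is the break-even price.
Between these two prices the firm operates at a loss; above €144 it earns a profit.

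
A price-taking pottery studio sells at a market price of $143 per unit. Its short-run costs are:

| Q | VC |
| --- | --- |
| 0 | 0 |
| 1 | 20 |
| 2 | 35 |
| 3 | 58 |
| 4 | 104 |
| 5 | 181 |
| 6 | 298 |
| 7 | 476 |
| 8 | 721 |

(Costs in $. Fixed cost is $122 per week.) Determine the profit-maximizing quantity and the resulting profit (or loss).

Tabulate TR − TC: Q=0: -122; Q=1: 1; Q=2: 129; Q=3: 249; Q=4: 346; Q=5: 412; Q=6: 438; Q=7: 403; Q=8: 301.
Profit is maximized at Q = 6. AVC there is 298/6 = $49.67 ≤ P, so producing beats shutting down (which would give -$122).

Q = 6; profit = $438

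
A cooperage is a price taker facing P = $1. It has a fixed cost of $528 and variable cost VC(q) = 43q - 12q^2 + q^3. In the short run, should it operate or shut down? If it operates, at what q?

Shut down

From TC, MC = TC'(q) = 43 - 24q + 3q^2 and AVC = VC/q = 43 - 12q + q^2.
AVC is minimized where dAVC/dq = -12 + 2q = 0, at q = 6; min AVC = 43 - 12·6 + 6^2 = $7.
P = $1 lies below min AVC = $7; no output level covers variable cost.
Best response: produce nothing and absorb the $528 fixed cost.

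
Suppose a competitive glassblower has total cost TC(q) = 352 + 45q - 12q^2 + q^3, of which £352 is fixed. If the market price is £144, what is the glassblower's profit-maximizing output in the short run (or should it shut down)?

Produce at q = 11

From TC, MC = TC'(q) = 45 - 24q + 3q^2 and AVC = VC/q = 45 - 12q + q^2.
The AVC parabola has its vertex at q = 12/2 = 6, where AVC = 45 - 12·6 + 6^2 = £9.
Since P = £144 ≥ min AVC = £9, price covers variable cost and the firm should produce.
Set P = MC: 144 = 45 - 24q + 3q^2 → -99 - 24q + 3q^2 = 0. The roots are q = -3 and q = 11; the profit-maximizing output is on the rising part of MC, so q* = 11.
Check: AVC at q = 11 is £34 ≤ P, so revenue covers variable cost.
Profit = P·q − TC = 144·11 − 726 = £858.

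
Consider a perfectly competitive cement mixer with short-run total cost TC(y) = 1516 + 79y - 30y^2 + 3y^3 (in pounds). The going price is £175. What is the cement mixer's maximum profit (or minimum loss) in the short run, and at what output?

AVC = 79 - 30y + 3y^2; min AVC = £4 at y = 5. Since P = £175 ≥ min AVC, the firm produces.
With MC = 79 - 60y + 9y^2, P = MC on the upward-sloping part at y* = 8.
TR = 175·8 = 1400. TC = 1516 + 248 = 1764. Profit = 1400 − 1764 = -£364.
Shutting down would mean losing the fixed cost of £1516, so operating at a loss of £364 is better by £1152.

Profit = -£364 at y = 8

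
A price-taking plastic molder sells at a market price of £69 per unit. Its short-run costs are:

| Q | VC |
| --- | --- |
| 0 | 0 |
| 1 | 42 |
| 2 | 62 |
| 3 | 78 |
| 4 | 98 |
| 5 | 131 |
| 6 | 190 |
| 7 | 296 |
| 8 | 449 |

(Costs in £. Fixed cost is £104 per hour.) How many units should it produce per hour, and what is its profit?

Compute π = P·Q − TC at each output: Q=0: -104; Q=1: -77; Q=2: -28; Q=3: 25; Q=4: 74; Q=5: 110; Q=6: 120; Q=7: 83; Q=8: -1.
Profit is maximized at Q = 6. AVC there is 190/6 = £31.67 ≤ P, so producing beats shutting down (which would give -£104).

Q = 6; profit = £120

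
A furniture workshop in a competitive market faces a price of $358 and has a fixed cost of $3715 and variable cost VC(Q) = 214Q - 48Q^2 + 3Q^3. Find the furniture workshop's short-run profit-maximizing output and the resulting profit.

AVC = 214 - 48Q + 3Q^2; min AVC = $22 at Q = 8. Since P = $358 ≥ min AVC, the firm produces.
With MC = 214 - 96Q + 9Q^2, P = MC on the upward-sloping part at Q* = 12.
TR = 358·12 = 4296. TC = 3715 + 840 = 4555. Profit = 4296 − 4555 = -$259.
Shutting down would mean losing the fixed cost of $3715, so operating at a loss of $259 is better by $3456.

Profit = -$259 at Q = 12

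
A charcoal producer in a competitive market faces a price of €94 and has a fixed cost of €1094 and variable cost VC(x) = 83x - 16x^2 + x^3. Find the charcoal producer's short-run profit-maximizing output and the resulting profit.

AVC = 83 - 16x + x^2; min AVC = €19 at x = 8. Since P = €94 ≥ min AVC, the firm produces.
With MC = 83 - 32x + 3x^2, P = MC on the upward-sloping part at x* = 11.
TR = 94·11 = 1034. TC = 1094 + 308 = 1402. Profit = 1034 − 1402 = -€368.
By producing, the firm covers all variable cost plus €726 of fixed cost; shutting down would lose the full €1094.

Profit = -€368 at x = 11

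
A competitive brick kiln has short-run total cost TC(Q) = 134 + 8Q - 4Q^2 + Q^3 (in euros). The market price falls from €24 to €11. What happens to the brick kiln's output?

Output falls from 4 to 3

AVC = 8 - 4Q + Q^2, minimized at Q = 2 where min AVC = €4. MC = 8 - 8Q + 3Q^2.
With P = €24 above the shutdown price, P = MC gives Q = 4.
At P = €11 ≥ min AVC, set P = MC: Q = 3. The firm stays open but cuts output.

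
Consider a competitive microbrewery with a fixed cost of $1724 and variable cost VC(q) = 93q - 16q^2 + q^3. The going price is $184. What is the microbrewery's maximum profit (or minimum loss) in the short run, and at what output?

AVC = 93 - 16q + q^2 has its minimum $29 at q = 8; price $184 clears that bar, so the firm operates.
MC = 93 - 32q + 3q^2. Setting P = MC and taking the root on the rising branch gives q* = 13.
TR = 184·13 = 2392. TC = 1724 + 702 = 2426. Profit = 2392 − 2426 = -$34.
Shutting down would mean losing the fixed cost of $1724, so operating at a loss of $34 is better by $1690.

Profit = -$34 at q = 13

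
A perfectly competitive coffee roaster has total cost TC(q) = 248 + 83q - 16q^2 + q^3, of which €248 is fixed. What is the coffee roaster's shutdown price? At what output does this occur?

The firm shuts down when price falls below the minimum of average variable cost. AVC = VC/q = 83 - 16q + q^2.
dAVC/dq = -16 + 2q = 0 gives q = 8. min AVC = 83 - 16·8 + 8^2 = 19.
The firm shuts down for any P below €19.

€19 per unit, at q = 8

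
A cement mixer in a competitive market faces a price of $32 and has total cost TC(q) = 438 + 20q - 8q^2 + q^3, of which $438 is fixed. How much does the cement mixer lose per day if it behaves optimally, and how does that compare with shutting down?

Profit = -$294 at q = 6

AVC = 20 - 8q + q^2; min AVC = $4 at q = 4. Since P = $32 ≥ min AVC, the firm produces.
With MC = 20 - 16q + 3q^2, P = MC on the upward-sloping part at q* = 6.
TR = 32·6 = 192. TC = 438 + 48 = 486. Profit = 192 − 486 = -$294.
That loss of $294 beats the $438 the firm would lose by shutting down; producing recovers $144 of fixed cost.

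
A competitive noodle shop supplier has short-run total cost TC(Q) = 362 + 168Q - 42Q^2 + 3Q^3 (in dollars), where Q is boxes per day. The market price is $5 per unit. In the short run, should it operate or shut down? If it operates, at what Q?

Shut down

Strip out fixed cost: VC = 168Q - 42Q^2 + 3Q^3. Then AVC = 168 - 42Q + 3Q^2 and MC = 168 - 84Q + 9Q^2.
The AVC parabola has its vertex at Q = 42/6 = 7, where AVC = 168 - 42·7 + 3·7^2 = $21.
Since P = $5 < min AVC = $21, price fails to cover variable cost at any output.
The firm minimizes its loss by shutting down and losing only its fixed cost of $362.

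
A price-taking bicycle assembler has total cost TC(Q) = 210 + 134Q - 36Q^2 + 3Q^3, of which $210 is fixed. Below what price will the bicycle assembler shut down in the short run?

Short-run supply begins at min AVC. From VC = 134Q - 36Q^2 + 3Q^3, AVC = 134 - 36Q + 3Q^2.
dAVC/dQ = -36 + 6Q = 0 gives Q = 6. min AVC = 134 - 36·6 + 3·6^2 = 26.
So the shutdown price is $26.

$26 per unit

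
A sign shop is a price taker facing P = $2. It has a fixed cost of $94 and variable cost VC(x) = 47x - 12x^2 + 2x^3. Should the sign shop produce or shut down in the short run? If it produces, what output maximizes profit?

Shut down

Strip out fixed cost: VC = 47x - 12x^2 + 2x^3. Then AVC = 47 - 12x + 2x^2 and MC = 47 - 24x + 6x^2.
AVC is minimized where dAVC/dx = -12 + 4x = 0, at x = 3; min AVC = 47 - 12·3 + 2·3^2 = $29.
Since P = $2 < min AVC = $29, price fails to cover variable cost at any output.
The firm minimizes its loss by shutting down and losing only its fixed cost of $94.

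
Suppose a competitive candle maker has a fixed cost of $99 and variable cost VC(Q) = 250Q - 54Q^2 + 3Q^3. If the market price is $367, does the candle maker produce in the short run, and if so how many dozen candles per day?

Variable cost is VC = 250Q - 54Q^2 + 3Q^3, so AVC = VC/Q = 250 - 54Q + 3Q^2 and MC = dTC/dQ = 250 - 108Q + 9Q^2.
The AVC parabola has its vertex at Q = 54/6 = 9, where AVC = 250 - 54·9 + 3·9^2 = $7.
Because $367 ≥ $7, revenue can cover variable cost; the firm operates.
Solving P = MC: -117 - 108Q + 9Q^2 = 0 ⇒ Q = -1 or 13. On the upward-sloping branch, Q* = 13.
Check: AVC at Q = 13 is $55 ≤ P, so revenue covers variable cost.
Profit = P·Q − TC = 367·13 − 814 = $3957.

Produce at Q = 13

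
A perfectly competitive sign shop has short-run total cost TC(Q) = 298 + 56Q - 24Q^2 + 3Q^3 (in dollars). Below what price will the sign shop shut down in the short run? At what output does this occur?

$8 per unit, at Q = 4

The firm shuts down when price falls below the minimum of average variable cost. AVC = VC/Q = 56 - 24Q + 3Q^2.
dAVC/dQ = -24 + 6Q = 0 gives Q = 4. min AVC = 56 - 24·4 + 3·4^2 = 8.
So the shutdown price is $8.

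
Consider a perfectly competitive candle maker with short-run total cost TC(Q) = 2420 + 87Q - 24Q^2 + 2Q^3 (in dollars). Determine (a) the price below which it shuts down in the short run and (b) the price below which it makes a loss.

Shutdown price = $15; break-even price = $285

Shutdown price = min AVC. AVC = 87 - 24Q + 2Q^2, with vertex at Q = 6 and minimum $15.
ATC = 2420/Q + 87 - 24Q + 2Q^2. Setting dATC/dQ = −2420/Q^2 − 24 + 4Q = 0 gives Q = 11 (since 4·11^3 − 24·11^2 = 2420).
min ATC = 2420/11 + 87 − 24·11 + 2·11^2 = $285. That is the break-even price.
For $15 ≤ P < $285 the firm produces at a loss; below $15 it shuts down.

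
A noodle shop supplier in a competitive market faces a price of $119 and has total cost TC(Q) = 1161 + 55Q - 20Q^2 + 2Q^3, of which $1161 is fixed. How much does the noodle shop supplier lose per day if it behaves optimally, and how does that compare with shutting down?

AVC = 55 - 20Q + 2Q^2; min AVC = $5 at Q = 5. Since P = $119 ≥ min AVC, the firm produces.
MC = 55 - 40Q + 6Q^2. Setting P = MC and taking the root on the rising branch gives Q* = 8.
TR = 119·8 = 952. TC = 1161 + 184 = 1345. Profit = 952 − 1345 = -$393.
That loss of $393 beats the $1161 the firm would lose by shutting down; producing recovers $768 of fixed cost.

Profit = -$393 at Q = 8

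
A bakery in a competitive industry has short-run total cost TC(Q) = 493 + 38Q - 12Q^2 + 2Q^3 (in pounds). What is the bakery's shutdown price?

The firm shuts down when price falls below the minimum of average variable cost. AVC = VC/Q = 38 - 12Q + 2Q^2.
At the minimum of AVC, MC = AVC. MC = 38 - 24Q + 6Q^2; setting MC = AVC gives 4Q^2 - 12Q = 0, so Q = 3. min AVC = 20.
The firm shuts down for any P below £20.

£20 per unit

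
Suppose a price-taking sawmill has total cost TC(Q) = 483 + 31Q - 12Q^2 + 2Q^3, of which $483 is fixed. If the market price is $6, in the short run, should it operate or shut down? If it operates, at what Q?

From TC, MC = TC'(Q) = 31 - 24Q + 6Q^2 and AVC = VC/Q = 31 - 12Q + 2Q^2.
AVC hits its minimum where MC = AVC, at Q = 3, giving min AVC = 31 - 12·3 + 2·3^2 = $13.
With P < min AVC ($6 < $13), every unit sold adds to the loss.
Best response: produce nothing and absorb the $483 fixed cost.

Shut down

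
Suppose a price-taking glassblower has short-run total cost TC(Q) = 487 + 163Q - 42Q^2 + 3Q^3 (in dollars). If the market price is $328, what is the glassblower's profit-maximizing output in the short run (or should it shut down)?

Produce at Q = 11

From TC, MC = TC'(Q) = 163 - 84Q + 9Q^2 and AVC = VC/Q = 163 - 42Q + 3Q^2.
AVC is minimized where dAVC/dQ = -42 + 6Q = 0, at Q = 7; min AVC = 163 - 42·7 + 3·7^2 = $16.
P = $328 exceeds min AVC = $16, so the firm stays open.
Solving P = MC: -165 - 84Q + 9Q^2 = 0 ⇒ Q = -5/3 or 11. On the upward-sloping branch, Q* = 11.
Check: AVC at Q = 11 is $64 ≤ P, so revenue covers variable cost.
Profit = P·Q − TC = 328·11 − 1191 = $2417.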